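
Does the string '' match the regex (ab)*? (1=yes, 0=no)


Pattern: (ab)*
String: ''
Pattern requires: zero or more repetitions of 'ab'
Pairs: []
All pairs are 'ab'? Yes
Result: 1

1


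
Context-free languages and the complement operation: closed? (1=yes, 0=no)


CFL closure properties:
  Closed under: union, concatenation, Kleene star
  NOT closed under: intersection, complement
Operation 'complement' is in not-closed list -> No (not closed)

0


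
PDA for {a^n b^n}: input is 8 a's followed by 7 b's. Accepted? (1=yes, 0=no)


Language requires equal numbers of a's and b's
PDA pushes for each 'a', pops for each 'b'
Number of a's = 8
Number of b's = 7
8 != 7 -> Reject

0


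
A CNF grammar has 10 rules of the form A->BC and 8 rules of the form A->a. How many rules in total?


CNF allows two rule forms:
  A -> BC (binary): 10 rules
  A -> a (terminal): 8 rules
Total = 10 + 8 = 18

18


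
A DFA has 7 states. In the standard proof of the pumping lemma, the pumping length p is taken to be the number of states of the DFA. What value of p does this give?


Pumping lemma for regular languages (standard proof):
Take p = |Q|, the number of DFA states.
Any string of length >= |Q| passes through |Q|+1 states while reading its first |Q| symbols,
so by pigeonhole some state repeats, giving the loop that can be pumped.
Here |Q| = 7
Therefore the proof uses p = 7

7


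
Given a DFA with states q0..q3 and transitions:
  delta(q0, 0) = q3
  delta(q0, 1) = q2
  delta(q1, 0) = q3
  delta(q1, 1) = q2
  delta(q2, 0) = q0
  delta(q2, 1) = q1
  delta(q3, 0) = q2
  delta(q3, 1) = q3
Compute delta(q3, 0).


Looking up transition function:
delta(q3, 0) in the table
Row: q3, Column: 0
Result: q2

q2


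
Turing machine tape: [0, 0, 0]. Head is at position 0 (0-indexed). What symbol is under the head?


Tape: [0, 0, 0]
Positions: 0 1 2
Values:    0 0 0
Head at position 0
tape[0] = 0

0


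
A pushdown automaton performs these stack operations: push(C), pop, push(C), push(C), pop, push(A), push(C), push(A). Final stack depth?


Tracing stack operations:
  push(C) -> stack = [C], depth=1
  pop -> removed C, stack = [], depth=0
  push(C) -> stack = [C], depth=1
  push(C) -> stack = [C,C], depth=2
  pop -> removed C, stack = [C], depth=1
  push(A) -> stack = [C,A], depth=2
  push(C) -> stack = [C,A,C], depth=3
  push(A) -> stack = [C,A,C,A], depth=4
Final depth = 4

4


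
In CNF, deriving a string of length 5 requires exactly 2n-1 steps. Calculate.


Chomsky Normal Form derivation:
String length n = 5
Each step either:
  - Splits a nonterminal into two (n-1 such steps)
  - Converts a nonterminal to terminal (n such steps)
Total = (n-1) + n = 2n - 1
= 2(5) - 1
= 10 - 1
= 9

9


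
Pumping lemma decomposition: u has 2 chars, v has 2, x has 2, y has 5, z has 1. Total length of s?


|s| = |u| + |v| + |x| + |y| + |z|
= 2 + 2 + 2 + 5 + 1
= 4 + 2 + 6
= 6 + 6
= 12

12


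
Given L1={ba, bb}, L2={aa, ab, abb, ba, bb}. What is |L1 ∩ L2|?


L1 = {ba, bb}
L2 = {aa, ab, abb, ba, bb}
Checking each string in L1 against L2:
  'ba': in L2? Yes
  'bb': in L2? Yes
Intersection = {ba, bb}
|L1 ∩ L2| = 2

2


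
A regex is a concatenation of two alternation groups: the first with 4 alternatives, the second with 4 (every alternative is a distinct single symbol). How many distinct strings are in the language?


First group: 4 alternatives
Second group: 4 alternatives
Concatenation: each choice from group 1 pairs with each from group 2
Total = 4 x 4 = 16

16


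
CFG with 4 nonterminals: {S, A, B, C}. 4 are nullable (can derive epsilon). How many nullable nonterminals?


Nonterminals: {S, A, B, C}
A nonterminal is nullable if it can derive epsilon
Counting nullable nonterminals: 4
Total nullable = 4

4


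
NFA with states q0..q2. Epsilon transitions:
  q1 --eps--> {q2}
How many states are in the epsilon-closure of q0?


Starting from q0
Initialize closure = {q0}
q0 has no outgoing epsilon transitions -> nothing to add
Final closure: {q0}
Size = 1

1


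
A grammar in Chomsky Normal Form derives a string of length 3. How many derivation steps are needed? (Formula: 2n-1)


Chomsky Normal Form derivation:
String length n = 3
Each step either:
  - Splits a nonterminal into two (n-1 such steps)
  - Converts a nonterminal to terminal (n such steps)
Total = (n-1) + n = 2n - 1
= 2(3) - 1
= 6 - 1
= 5

5


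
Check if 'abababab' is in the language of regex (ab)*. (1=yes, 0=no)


Pattern: (ab)*
String: 'abababab'
Pattern requires: zero or more repetitions of 'ab'
Pairs: ['ab', 'ab', 'ab', 'ab']
All pairs are 'ab'? Yes
Result: 1

1


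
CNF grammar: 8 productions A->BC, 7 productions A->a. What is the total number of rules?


CNF allows two rule forms:
  A -> BC (binary): 8 rules
  A -> a (terminal): 7 rules
Total = 8 + 7 = 15

15


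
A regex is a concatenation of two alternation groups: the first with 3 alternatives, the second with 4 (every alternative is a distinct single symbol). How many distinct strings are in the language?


First group: 3 alternatives
Second group: 4 alternatives
Concatenation: each choice from group 1 pairs with each from group 2
Total = 3 x 4 = 12

12


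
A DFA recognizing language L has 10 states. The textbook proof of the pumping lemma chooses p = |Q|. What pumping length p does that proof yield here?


Pumping lemma for regular languages (standard proof):
Take p = |Q|, the number of DFA states.
Any string of length >= |Q| passes through |Q|+1 states while reading its first |Q| symbols,
so by pigeonhole some state repeats, giving the loop that can be pumped.
Here |Q| = 10
Therefore the proof uses p = 10

10


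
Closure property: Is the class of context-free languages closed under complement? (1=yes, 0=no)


CFL closure properties:
  Closed under: union, concatenation, Kleene star
  NOT closed under: intersection, complement
Operation 'complement' is in not-closed list -> No (not closed)

0


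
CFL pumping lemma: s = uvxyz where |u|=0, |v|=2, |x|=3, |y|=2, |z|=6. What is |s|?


|s| = |u| + |v| + |x| + |y| + |z|
= 0 + 2 + 3 + 2 + 6
= 2 + 3 + 8
= 5 + 8
= 13

13


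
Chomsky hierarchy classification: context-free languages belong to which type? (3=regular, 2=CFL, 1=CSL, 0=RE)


Chomsky hierarchy levels:
  Type 3: Regular (DFA/NFA/regex)
  Type 2: Context-free (PDA)
  Type 1: Context-sensitive
  Type 0: Recursively enumerable (TM)
'context-free' corresponds to Type 2

2


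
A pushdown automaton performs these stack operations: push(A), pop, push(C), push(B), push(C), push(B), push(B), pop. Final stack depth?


Tracing stack operations:
  push(A) -> stack = [A], depth=1
  pop -> removed A, stack = [], depth=0
  push(C) -> stack = [C], depth=1
  push(B) -> stack = [C,B], depth=2
  push(C) -> stack = [C,B,C], depth=3
  push(B) -> stack = [C,B,C,B], depth=4
  push(B) -> stack = [C,B,C,B,B], depth=5
  pop -> removed B, stack = [C,B,C,B], depth=4
Final depth = 4

4


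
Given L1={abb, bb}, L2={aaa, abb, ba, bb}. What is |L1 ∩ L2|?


L1 = {abb, bb}
L2 = {aaa, abb, ba, bb}
Checking each string in L1 against L2:
  'abb': in L2? Yes
  'bb': in L2? Yes
Intersection = {abb, bb}
|L1 ∩ L2| = 2

2


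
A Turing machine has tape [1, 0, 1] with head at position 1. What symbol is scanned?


Tape: [1, 0, 1]
Positions: 0 1 2
Values:    1 0 1
Head at position 1
tape[1] = 0

0


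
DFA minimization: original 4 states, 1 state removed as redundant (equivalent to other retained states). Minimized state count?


Original DFA: 4 states
Redundant states removed: 1
Minimized states = original - removed
= 4 - 1
= 3

3


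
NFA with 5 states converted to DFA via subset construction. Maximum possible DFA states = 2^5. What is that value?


NFA has 5 states
Subset construction: each DFA state = subset of NFA states
Maximum subsets = 2^5
2^5 = 32

32


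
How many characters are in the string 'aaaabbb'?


String: 'aaaabbb'
Counting characters:
  'a' appears 4 time(s)
  'b' appears 3 time(s)
Total length = 4 + 3 = 7

7


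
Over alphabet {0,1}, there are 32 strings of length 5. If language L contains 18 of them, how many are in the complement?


Alphabet: {0,1}
String length: 5
Total strings of length 5 = 2^5 = 32
Strings in L = 18
Complement = total - |L|
= 32 - 18
= 14

14


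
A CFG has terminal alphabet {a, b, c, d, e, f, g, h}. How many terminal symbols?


Terminal symbols: a, b, c, d, e, f, g, h
Counting each: a (#1), b (#2), c (#3), d (#4), e (#5), f (#6), g (#7), h (#8)
Total = 8

8


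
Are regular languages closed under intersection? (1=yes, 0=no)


Regular languages are closed under:
- Union (DFA product construction)
- Intersection (DFA product construction)
- Complement (swap accept/reject states)
- Concatenation (NFA construction)
- Kleene star (NFA construction)
intersection is in this list
Therefore: closed

1


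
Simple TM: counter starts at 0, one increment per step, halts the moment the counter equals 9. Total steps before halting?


Counter starts at 0. Counting sequence:
  Step 1: counter = 1
  Step 2: counter = 2
  Step 3: counter = 3
  Step 4: counter = 4
  Step 5: counter = 5
  Step 6: counter = 6
  ...
  Step 9: counter = 9
Counter reached 9 -> halt
Total steps = 9

9


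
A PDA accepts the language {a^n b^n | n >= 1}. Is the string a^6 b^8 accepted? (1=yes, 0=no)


Language requires equal numbers of a's and b's
PDA pushes for each 'a', pops for each 'b'
Number of a's = 6
Number of b's = 8
6 != 8 -> Reject

0


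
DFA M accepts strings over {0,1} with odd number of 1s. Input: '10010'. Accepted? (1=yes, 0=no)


DFA has 2 states: q_even (start, accept=no) and q_odd
Processing string '10010' character by character:
  Position 0: read '1', 1-count=1 -> q_odd
  Position 1: read '0', 1-count=1 -> q_odd (no change)
  Position 2: read '0', 1-count=1 -> q_odd (no change)
  Position 3: read '1', 1-count=2 -> q_even
  Position 4: read '0', 1-count=2 -> q_even (no change)
Final state: q_even, total 1s = 2 (even); the DFA requires an odd count -> reject

0


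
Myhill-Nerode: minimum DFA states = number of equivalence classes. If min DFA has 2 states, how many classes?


Myhill-Nerode theorem:
Number of equivalence classes = number of states in minimal DFA
Minimal DFA states = 2
Therefore equivalence classes = 2

2


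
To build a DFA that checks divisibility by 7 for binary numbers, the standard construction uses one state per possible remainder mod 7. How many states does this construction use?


Divisibility by 7 is tracked via the remainder mod 7: 0, 1, ..., 6
The construction assigns one state to each remainder
Number of remainders = 7

7


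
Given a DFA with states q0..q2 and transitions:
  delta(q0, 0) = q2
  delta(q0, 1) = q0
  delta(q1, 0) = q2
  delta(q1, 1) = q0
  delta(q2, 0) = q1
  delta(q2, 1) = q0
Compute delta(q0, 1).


Looking up transition function:
delta(q0, 1) in the table
Row: q0, Column: 1
Result: q0

q0


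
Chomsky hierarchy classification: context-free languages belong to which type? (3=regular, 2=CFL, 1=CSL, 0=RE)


Chomsky hierarchy levels:
  Type 3: Regular (DFA/NFA/regex)
  Type 2: Context-free (PDA)
  Type 1: Context-sensitive
  Type 0: Recursively enumerable (TM)
'context-free' corresponds to Type 2

2


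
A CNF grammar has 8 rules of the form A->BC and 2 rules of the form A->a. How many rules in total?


CNF allows two rule forms:
  A -> BC (binary): 8 rules
  A -> a (terminal): 2 rules
Total = 8 + 2 = 10

10


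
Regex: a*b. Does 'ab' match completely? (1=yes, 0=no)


Pattern: a*b
String: 'ab'
Pattern requires: zero or more 'a's followed by exactly one 'b'
Found 1 leading 'a's
Remaining: 'b'
Remaining is exactly 'b' -> match
Result: 1

1


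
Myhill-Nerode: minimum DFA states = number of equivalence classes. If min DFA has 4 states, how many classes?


Myhill-Nerode theorem:
Number of equivalence classes = number of states in minimal DFA
Minimal DFA states = 4
Therefore equivalence classes = 4

4


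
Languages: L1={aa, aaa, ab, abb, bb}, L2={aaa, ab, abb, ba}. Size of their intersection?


L1 = {aa, aaa, ab, abb, bb}
L2 = {aaa, ab, abb, ba}
Checking each string in L1 against L2:
  'aa': in L2? No
  'aaa': in L2? Yes
  'ab': in L2? Yes
  'abb': in L2? Yes
  'bb': in L2? No
Intersection = {aaa, ab, abb}
|L1 ∩ L2| = 3

3


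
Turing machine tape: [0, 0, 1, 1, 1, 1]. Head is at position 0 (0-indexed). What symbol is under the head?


Tape: [0, 0, 1, 1, 1, 1]
Positions: 0 1 2 3 4 5
Values:    0 0 1 1 1 1
Head at position 0
tape[0] = 0

0


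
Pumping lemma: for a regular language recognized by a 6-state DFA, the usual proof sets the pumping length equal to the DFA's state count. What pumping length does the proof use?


Pumping lemma for regular languages (standard proof):
Take p = |Q|, the number of DFA states.
Any string of length >= |Q| passes through |Q|+1 states while reading its first |Q| symbols,
so by pigeonhole some state repeats, giving the loop that can be pumped.
Here |Q| = 6
Therefore the proof uses p = 6

6


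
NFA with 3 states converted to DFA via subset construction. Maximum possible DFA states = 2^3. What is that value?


NFA has 3 states
Subset construction: each DFA state = subset of NFA states
Maximum subsets = 2^3
2^3 = 8

8


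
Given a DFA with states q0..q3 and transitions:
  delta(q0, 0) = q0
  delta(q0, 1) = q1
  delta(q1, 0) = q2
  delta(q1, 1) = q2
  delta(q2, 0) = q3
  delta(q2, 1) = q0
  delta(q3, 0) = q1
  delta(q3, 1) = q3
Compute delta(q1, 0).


Looking up transition function:
delta(q1, 0) in the table
Row: q1, Column: 0
Result: q2

q2


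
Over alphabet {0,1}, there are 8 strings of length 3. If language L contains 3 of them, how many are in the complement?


Alphabet: {0,1}
String length: 3
Total strings of length 3 = 2^3 = 8
Strings in L = 3
Complement = total - |L|
= 8 - 3
= 5

5


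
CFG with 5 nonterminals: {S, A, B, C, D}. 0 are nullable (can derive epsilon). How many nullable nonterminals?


Nonterminals: {S, A, B, C, D}
A nonterminal is nullable if it can derive epsilon
Counting nullable nonterminals: 0
Total nullable = 0

0


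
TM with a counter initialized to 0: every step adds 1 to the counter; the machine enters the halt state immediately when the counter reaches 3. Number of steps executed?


Counter starts at 0. Counting sequence:
  Step 1: counter = 1
  Step 2: counter = 2
  Step 3: counter = 3
Counter reached 3 -> halt
Total steps = 3

3


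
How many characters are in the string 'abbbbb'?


String: 'abbbbb'
Counting characters:
  'a' appears 1 time(s)
  'b' appears 5 time(s)
Total length = 1 + 5 = 6

6


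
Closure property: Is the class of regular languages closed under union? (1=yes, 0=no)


Regular languages are closed under all standard operations:
- Union: Yes (product construction)
- Intersection: Yes (product construction)
- Complement: Yes (swap accept/reject)
- Concatenation: Yes (NFA construction)
Operation: union -> Closed

1


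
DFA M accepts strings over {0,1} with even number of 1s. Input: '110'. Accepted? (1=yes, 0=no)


DFA has 2 states: q_even (start, accept=yes) and q_odd
Processing string '110' character by character:
  Position 0: read '1', 1-count=1 -> q_odd
  Position 1: read '1', 1-count=2 -> q_even
  Position 2: read '0', 1-count=2 -> q_even (no change)
Final state: q_even, total 1s = 2 (even); the DFA requires an even count -> accept

1


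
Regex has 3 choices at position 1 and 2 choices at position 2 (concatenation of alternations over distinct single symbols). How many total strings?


First group: 3 alternatives
Second group: 2 alternatives
Concatenation: each choice from group 1 pairs with each from group 2
Total = 3 x 2 = 6

6


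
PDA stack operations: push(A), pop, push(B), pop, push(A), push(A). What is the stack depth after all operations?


Tracing stack operations:
  push(A) -> stack = [A], depth=1
  pop -> removed A, stack = [], depth=0
  push(B) -> stack = [B], depth=1
  pop -> removed B, stack = [], depth=0
  push(A) -> stack = [A], depth=1
  push(A) -> stack = [A,A], depth=2
Final depth = 2

2


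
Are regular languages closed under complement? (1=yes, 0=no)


Regular languages are closed under:
- Union (DFA product construction)
- Intersection (DFA product construction)
- Complement (swap accept/reject states)
- Concatenation (NFA construction)
- Kleene star (NFA construction)
complement is in this list
Therefore: closed

1


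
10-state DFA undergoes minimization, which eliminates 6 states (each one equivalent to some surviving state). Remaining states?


Original DFA: 10 states
Redundant states removed: 6
Minimized states = original - removed
= 10 - 6
= 4

4


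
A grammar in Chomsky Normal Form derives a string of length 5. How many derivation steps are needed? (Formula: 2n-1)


Chomsky Normal Form derivation:
String length n = 5
Each step either:
  - Splits a nonterminal into two (n-1 such steps)
  - Converts a nonterminal to terminal (n such steps)
Total = (n-1) + n = 2n - 1
= 2(5) - 1
= 10 - 1
= 9

9


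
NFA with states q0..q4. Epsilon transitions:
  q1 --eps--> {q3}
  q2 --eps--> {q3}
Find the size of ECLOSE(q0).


Starting from q0
Initialize closure = {q0}
q0 has no outgoing epsilon transitions -> nothing to add
Final closure: {q0}
Size = 1

1


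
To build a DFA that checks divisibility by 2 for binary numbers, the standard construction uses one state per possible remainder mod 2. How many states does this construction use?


Divisibility by 2 is tracked via the remainder mod 2: 0, 1, ..., 1
The construction assigns one state to each remainder
Number of remainders = 2

2


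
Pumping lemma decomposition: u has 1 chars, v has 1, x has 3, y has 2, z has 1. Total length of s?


|s| = |u| + |v| + |x| + |y| + |z|
= 1 + 1 + 3 + 2 + 1
= 2 + 3 + 3
= 5 + 3
= 8

8


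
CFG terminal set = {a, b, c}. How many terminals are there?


Terminal symbols: a, b, c
Counting each: a (#1), b (#2), c (#3)
Total = 3

3


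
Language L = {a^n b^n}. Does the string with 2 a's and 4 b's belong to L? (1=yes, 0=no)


Language requires equal numbers of a's and b's
PDA pushes for each 'a', pops for each 'b'
Number of a's = 2
Number of b's = 4
2 != 4 -> Reject

0


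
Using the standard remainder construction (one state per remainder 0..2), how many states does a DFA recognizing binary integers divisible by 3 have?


Divisibility by 3 is tracked via the remainder mod 3: 0, 1, ..., 2
The construction assigns one state to each remainder
Number of remainders = 3

3


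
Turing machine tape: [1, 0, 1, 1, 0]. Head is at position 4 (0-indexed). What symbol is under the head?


Tape: [1, 0, 1, 1, 0]
Positions: 0 1 2 3 4
Values:    1 0 1 1 0
Head at position 4
tape[4] = 0

0


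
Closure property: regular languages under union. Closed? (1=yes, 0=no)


Regular languages are closed under:
- Union (DFA product construction)
- Intersection (DFA product construction)
- Complement (swap accept/reject states)
- Concatenation (NFA construction)
- Kleene star (NFA construction)
union is in this list
Therefore: closed

1


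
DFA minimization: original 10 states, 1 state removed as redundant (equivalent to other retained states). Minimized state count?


Original DFA: 10 states
Redundant states removed: 1
Minimized states = original - removed
= 10 - 1
= 9

9


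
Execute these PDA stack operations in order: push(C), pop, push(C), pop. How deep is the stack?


Tracing stack operations:
  push(C) -> stack = [C], depth=1
  pop -> removed C, stack = [], depth=0
  push(C) -> stack = [C], depth=1
  pop -> removed C, stack = [], depth=0
Final depth = 0

0


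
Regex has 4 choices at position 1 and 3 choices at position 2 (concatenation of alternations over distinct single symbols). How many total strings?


First group: 4 alternatives
Second group: 3 alternatives
Concatenation: each choice from group 1 pairs with each from group 2
Total = 4 x 3 = 12

12


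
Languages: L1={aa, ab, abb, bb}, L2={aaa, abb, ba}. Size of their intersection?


L1 = {aa, ab, abb, bb}
L2 = {aaa, abb, ba}
Checking each string in L1 against L2:
  'aa': in L2? No
  'ab': in L2? No
  'abb': in L2? Yes
  'bb': in L2? No
Intersection = {abb}
|L1 ∩ L2| = 1

1


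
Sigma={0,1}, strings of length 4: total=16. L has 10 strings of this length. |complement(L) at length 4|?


Alphabet: {0,1}
String length: 4
Total strings of length 4 = 2^4 = 16
Strings in L = 10
Complement = total - |L|
= 16 - 10
= 6

6


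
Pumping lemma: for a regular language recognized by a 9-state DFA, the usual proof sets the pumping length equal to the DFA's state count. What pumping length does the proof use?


Pumping lemma for regular languages (standard proof):
Take p = |Q|, the number of DFA states.
Any string of length >= |Q| passes through |Q|+1 states while reading its first |Q| symbols,
so by pigeonhole some state repeats, giving the loop that can be pumped.
Here |Q| = 9
Therefore the proof uses p = 9

9


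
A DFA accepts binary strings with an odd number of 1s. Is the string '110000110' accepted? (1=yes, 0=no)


DFA has 2 states: q_even (start, accept=no) and q_odd
Processing string '110000110' character by character:
  Position 0: read '1', 1-count=1 -> q_odd
  Position 1: read '1', 1-count=2 -> q_even
  Position 2: read '0', 1-count=2 -> q_even (no change)
  Position 3: read '0', 1-count=2 -> q_even (no change)
  Position 4: read '0', 1-count=2 -> q_even (no change)
  Position 5: read '0', 1-count=2 -> q_even (no change)
  Position 6: read '1', 1-count=3 -> q_odd
  Position 7: read '1', 1-count=4 -> q_even
  Position 8: read '0', 1-count=4 -> q_even (no change)
Final state: q_even, total 1s = 4 (even); the DFA requires an odd count -> reject

0


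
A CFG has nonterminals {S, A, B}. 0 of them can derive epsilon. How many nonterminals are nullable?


Nonterminals: {S, A, B}
A nonterminal is nullable if it can derive epsilon
Counting nullable nonterminals: 0
Total nullable = 0

0


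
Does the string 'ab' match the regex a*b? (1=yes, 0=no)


Pattern: a*b
String: 'ab'
Pattern requires: zero or more 'a's followed by exactly one 'b'
Found 1 leading 'a's
Remaining: 'b'
Remaining is exactly 'b' -> match
Result: 1

1


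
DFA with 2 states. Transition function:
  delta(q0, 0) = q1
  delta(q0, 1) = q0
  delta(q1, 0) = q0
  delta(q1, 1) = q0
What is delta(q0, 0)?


Looking up transition function:
delta(q0, 0) in the table
Row: q0, Column: 0
Result: q1

q1


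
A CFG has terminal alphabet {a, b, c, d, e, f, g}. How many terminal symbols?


Terminal symbols: a, b, c, d, e, f, g
Counting each: a (#1), b (#2), c (#3), d (#4), e (#5), f (#6), g (#7)
Total = 7

7


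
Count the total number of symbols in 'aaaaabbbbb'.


String: 'aaaaabbbbb'
Counting characters:
  'a' appears 5 time(s)
  'b' appears 5 time(s)
Total length = 5 + 5 = 10

10


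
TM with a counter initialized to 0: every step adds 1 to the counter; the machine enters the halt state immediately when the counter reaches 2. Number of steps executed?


Counter starts at 0. Counting sequence:
  Step 1: counter = 1
  Step 2: counter = 2
Counter reached 2 -> halt
Total steps = 2

2


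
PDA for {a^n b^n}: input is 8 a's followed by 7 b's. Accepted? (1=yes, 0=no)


Language requires equal numbers of a's and b's
PDA pushes for each 'a', pops for each 'b'
Number of a's = 8
Number of b's = 7
8 != 7 -> Reject

0


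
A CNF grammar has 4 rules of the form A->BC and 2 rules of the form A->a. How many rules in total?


CNF allows two rule forms:
  A -> BC (binary): 4 rules
  A -> a (terminal): 2 rules
Total = 4 + 2 = 6

6


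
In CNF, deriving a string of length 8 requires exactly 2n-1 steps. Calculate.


Chomsky Normal Form derivation:
String length n = 8
Each step either:
  - Splits a nonterminal into two (n-1 such steps)
  - Converts a nonterminal to terminal (n such steps)
Total = (n-1) + n = 2n - 1
= 2(8) - 1
= 16 - 1
= 15

15


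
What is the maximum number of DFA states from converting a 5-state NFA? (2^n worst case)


NFA has 5 states
Subset construction: each DFA state = subset of NFA states
Maximum subsets = 2^5
2^5 = 32

32


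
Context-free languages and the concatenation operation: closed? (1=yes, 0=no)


CFL closure properties:
  Closed under: union, concatenation, Kleene star
  NOT closed under: intersection, complement
Operation 'concatenation' is in closed list -> Yes (closed)

1


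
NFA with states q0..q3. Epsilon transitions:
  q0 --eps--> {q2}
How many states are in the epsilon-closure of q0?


Starting from q0
Initialize closure = {q0}
Follow epsilon from q0 -> add q2
Final closure: {q0, q2}
Size = 2

2


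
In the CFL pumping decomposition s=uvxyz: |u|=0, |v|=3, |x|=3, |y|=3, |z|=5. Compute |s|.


|s| = |u| + |v| + |x| + |y| + |z|
= 0 + 3 + 3 + 3 + 5
= 3 + 3 + 8
= 6 + 8
= 14

14


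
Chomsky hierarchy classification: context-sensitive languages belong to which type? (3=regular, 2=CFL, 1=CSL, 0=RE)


Chomsky hierarchy levels:
  Type 3: Regular (DFA/NFA/regex)
  Type 2: Context-free (PDA)
  Type 1: Context-sensitive
  Type 0: Recursively enumerable (TM)
'context-sensitive' corresponds to Type 1

1


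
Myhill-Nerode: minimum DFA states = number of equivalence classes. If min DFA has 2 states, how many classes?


Myhill-Nerode theorem:
Number of equivalence classes = number of states in minimal DFA
Minimal DFA states = 2
Therefore equivalence classes = 2

2


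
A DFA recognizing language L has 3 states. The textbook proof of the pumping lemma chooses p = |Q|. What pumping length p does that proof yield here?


Pumping lemma for regular languages (standard proof):
Take p = |Q|, the number of DFA states.
Any string of length >= |Q| passes through |Q|+1 states while reading its first |Q| symbols,
so by pigeonhole some state repeats, giving the loop that can be pumped.
Here |Q| = 3
Therefore the proof uses p = 3

3


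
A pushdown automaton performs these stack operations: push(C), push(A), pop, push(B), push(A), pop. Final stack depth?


Tracing stack operations:
  push(C) -> stack = [C], depth=1
  push(A) -> stack = [C,A], depth=2
  pop -> removed A, stack = [C], depth=1
  push(B) -> stack = [C,B], depth=2
  push(A) -> stack = [C,B,A], depth=3
  pop -> removed A, stack = [C,B], depth=2
Final depth = 2

2


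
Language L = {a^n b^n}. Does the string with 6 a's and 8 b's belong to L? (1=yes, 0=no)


Language requires equal numbers of a's and b's
PDA pushes for each 'a', pops for each 'b'
Number of a's = 6
Number of b's = 8
6 != 8 -> Reject

0


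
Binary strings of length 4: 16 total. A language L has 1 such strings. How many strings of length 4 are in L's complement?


Alphabet: {0,1}
String length: 4
Total strings of length 4 = 2^4 = 16
Strings in L = 1
Complement = total - |L|
= 16 - 1
= 15

15


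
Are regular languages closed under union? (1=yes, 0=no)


Regular languages are closed under:
- Union (DFA product construction)
- Intersection (DFA product construction)
- Complement (swap accept/reject states)
- Concatenation (NFA construction)
- Kleene star (NFA construction)
union is in this list
Therefore: closed

1


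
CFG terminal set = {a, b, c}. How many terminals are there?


Terminal symbols: a, b, c
Counting each: a (#1), b (#2), c (#3)
Total = 3

3


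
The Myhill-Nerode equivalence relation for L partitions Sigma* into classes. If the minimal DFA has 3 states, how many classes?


Myhill-Nerode theorem:
Number of equivalence classes = number of states in minimal DFA
Minimal DFA states = 3
Therefore equivalence classes = 3

3


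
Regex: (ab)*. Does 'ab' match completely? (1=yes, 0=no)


Pattern: (ab)*
String: 'ab'
Pattern requires: zero or more repetitions of 'ab'
Pairs: ['ab']
All pairs are 'ab'? Yes
Result: 1

1


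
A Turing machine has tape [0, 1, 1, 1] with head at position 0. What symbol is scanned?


Tape: [0, 1, 1, 1]
Positions: 0 1 2 3
Values:    0 1 1 1
Head at position 0
tape[0] = 0

0


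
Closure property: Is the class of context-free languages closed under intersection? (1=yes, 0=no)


CFL closure properties:
  Closed under: union, concatenation, Kleene star
  NOT closed under: intersection, complement
Operation 'intersection' is in not-closed list -> No (not closed)

0


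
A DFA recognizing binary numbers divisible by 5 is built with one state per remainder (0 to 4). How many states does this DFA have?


Divisibility by 5 is tracked via the remainder mod 5: 0, 1, ..., 4
The construction assigns one state to each remainder
Number of remainders = 5

5


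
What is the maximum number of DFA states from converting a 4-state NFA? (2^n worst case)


NFA has 4 states
Subset construction: each DFA state = subset of NFA states
Maximum subsets = 2^4
2^4 = 16

16


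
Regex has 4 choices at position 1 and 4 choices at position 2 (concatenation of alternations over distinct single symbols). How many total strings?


First group: 4 alternatives
Second group: 4 alternatives
Concatenation: each choice from group 1 pairs with each from group 2
Total = 4 x 4 = 16

16


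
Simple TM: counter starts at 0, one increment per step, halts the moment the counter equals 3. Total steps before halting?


Counter starts at 0. Counting sequence:
  Step 1: counter = 1
  Step 2: counter = 2
  Step 3: counter = 3
Counter reached 3 -> halt
Total steps = 3

3


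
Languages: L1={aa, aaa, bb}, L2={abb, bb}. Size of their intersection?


L1 = {aa, aaa, bb}
L2 = {abb, bb}
Checking each string in L1 against L2:
  'aa': in L2? No
  'aaa': in L2? No
  'bb': in L2? Yes
Intersection = {bb}
|L1 ∩ L2| = 1

1


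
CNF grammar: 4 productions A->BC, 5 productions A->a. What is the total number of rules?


CNF allows two rule forms:
  A -> BC (binary): 4 rules
  A -> a (terminal): 5 rules
Total = 4 + 5 = 9

9


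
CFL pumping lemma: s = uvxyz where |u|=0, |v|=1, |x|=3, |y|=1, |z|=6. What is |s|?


|s| = |u| + |v| + |x| + |y| + |z|
= 0 + 1 + 3 + 1 + 6
= 1 + 3 + 7
= 4 + 7
= 11

11


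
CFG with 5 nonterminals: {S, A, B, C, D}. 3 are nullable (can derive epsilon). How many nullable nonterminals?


Nonterminals: {S, A, B, C, D}
A nonterminal is nullable if it can derive epsilon
Counting nullable nonterminals: 3
Total nullable = 3

3


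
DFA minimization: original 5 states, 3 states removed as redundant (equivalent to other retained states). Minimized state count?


Original DFA: 5 states
Redundant states removed: 3
Minimized states = original - removed
= 5 - 3
= 2

2


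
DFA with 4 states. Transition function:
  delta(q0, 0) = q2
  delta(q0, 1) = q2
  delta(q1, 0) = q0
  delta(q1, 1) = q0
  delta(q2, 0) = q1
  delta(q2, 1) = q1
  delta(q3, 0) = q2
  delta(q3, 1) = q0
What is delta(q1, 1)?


Looking up transition function:
delta(q1, 1) in the table
Row: q1, Column: 1
Result: q0

q0


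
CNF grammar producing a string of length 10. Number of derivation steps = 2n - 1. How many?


Chomsky Normal Form derivation:
String length n = 10
Each step either:
  - Splits a nonterminal into two (n-1 such steps)
  - Converts a nonterminal to terminal (n such steps)
Total = (n-1) + n = 2n - 1
= 2(10) - 1
= 20 - 1
= 19

19


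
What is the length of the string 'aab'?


String: 'aab'
Counting characters:
  'a' appears 2 time(s)
  'b' appears 1 time(s)
Total length = 2 + 1 = 3

3


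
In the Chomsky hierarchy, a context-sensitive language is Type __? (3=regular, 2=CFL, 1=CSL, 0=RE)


Chomsky hierarchy levels:
  Type 3: Regular (DFA/NFA/regex)
  Type 2: Context-free (PDA)
  Type 1: Context-sensitive
  Type 0: Recursively enumerable (TM)
'context-sensitive' corresponds to Type 1

1


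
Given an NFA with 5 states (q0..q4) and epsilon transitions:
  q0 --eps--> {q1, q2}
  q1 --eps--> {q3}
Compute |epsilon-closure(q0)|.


Starting from q0
Initialize closure = {q0}
Follow epsilon from q0 -> add q1
Follow epsilon from q0 -> add q2
Follow epsilon from q1 -> add q3
Final closure: {q0, q1, q2, q3}
Size = 4

4


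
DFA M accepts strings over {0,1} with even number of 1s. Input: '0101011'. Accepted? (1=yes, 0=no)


DFA has 2 states: q_even (start, accept=yes) and q_odd
Processing string '0101011' character by character:
  Position 0: read '0', 1-count=0 -> q_even (no change)
  Position 1: read '1', 1-count=1 -> q_odd
  Position 2: read '0', 1-count=1 -> q_odd (no change)
  Position 3: read '1', 1-count=2 -> q_even
  Position 4: read '0', 1-count=2 -> q_even (no change)
  Position 5: read '1', 1-count=3 -> q_odd
  Position 6: read '1', 1-count=4 -> q_even
Final state: q_even, total 1s = 4 (even); the DFA requires an even count -> accept

1


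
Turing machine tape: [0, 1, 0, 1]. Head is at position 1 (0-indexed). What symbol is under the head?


Tape: [0, 1, 0, 1]
Positions: 0 1 2 3
Values:    0 1 0 1
Head at position 1
tape[1] = 1

1


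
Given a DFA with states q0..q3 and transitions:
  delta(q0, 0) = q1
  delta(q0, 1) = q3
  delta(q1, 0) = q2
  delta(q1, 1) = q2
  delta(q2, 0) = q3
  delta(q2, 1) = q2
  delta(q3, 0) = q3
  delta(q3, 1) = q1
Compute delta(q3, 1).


Looking up transition function:
delta(q3, 1) in the table
Row: q3, Column: 1
Result: q1

q1


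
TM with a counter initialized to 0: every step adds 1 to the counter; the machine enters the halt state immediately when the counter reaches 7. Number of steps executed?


Counter starts at 0. Counting sequence:
  Step 1: counter = 1
  Step 2: counter = 2
  Step 3: counter = 3
  Step 4: counter = 4
  Step 5: counter = 5
  Step 6: counter = 6
  Step 7: counter = 7
Counter reached 7 -> halt
Total steps = 7

7


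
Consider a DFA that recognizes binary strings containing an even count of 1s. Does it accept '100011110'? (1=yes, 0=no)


DFA has 2 states: q_even (start, accept=yes) and q_odd
Processing string '100011110' character by character:
  Position 0: read '1', 1-count=1 -> q_odd
  Position 1: read '0', 1-count=1 -> q_odd (no change)
  Position 2: read '0', 1-count=1 -> q_odd (no change)
  Position 3: read '0', 1-count=1 -> q_odd (no change)
  Position 4: read '1', 1-count=2 -> q_even
  Position 5: read '1', 1-count=3 -> q_odd
  Position 6: read '1', 1-count=4 -> q_even
  Position 7: read '1', 1-count=5 -> q_odd
  Position 8: read '0', 1-count=5 -> q_odd (no change)
Final state: q_odd, total 1s = 5 (odd); the DFA requires an even count -> reject

0


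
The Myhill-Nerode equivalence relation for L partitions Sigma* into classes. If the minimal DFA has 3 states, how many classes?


Myhill-Nerode theorem:
Number of equivalence classes = number of states in minimal DFA
Minimal DFA states = 3
Therefore equivalence classes = 3

3


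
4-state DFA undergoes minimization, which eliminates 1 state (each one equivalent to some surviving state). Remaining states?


Original DFA: 4 states
Redundant states removed: 1
Minimized states = original - removed
= 4 - 1
= 3

3


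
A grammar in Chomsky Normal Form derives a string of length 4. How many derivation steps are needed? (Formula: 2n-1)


Chomsky Normal Form derivation:
String length n = 4
Each step either:
  - Splits a nonterminal into two (n-1 such steps)
  - Converts a nonterminal to terminal (n such steps)
Total = (n-1) + n = 2n - 1
= 2(4) - 1
= 8 - 1
= 7

7


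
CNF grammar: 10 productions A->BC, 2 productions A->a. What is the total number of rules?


CNF allows two rule forms:
  A -> BC (binary): 10 rules
  A -> a (terminal): 2 rules
Total = 10 + 2 = 12

12


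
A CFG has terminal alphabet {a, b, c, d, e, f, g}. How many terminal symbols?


Terminal symbols: a, b, c, d, e, f, g
Counting each: a (#1), b (#2), c (#3), d (#4), e (#5), f (#6), g (#7)
Total = 7

7


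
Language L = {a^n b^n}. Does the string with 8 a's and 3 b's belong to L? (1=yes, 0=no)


Language requires equal numbers of a's and b's
PDA pushes for each 'a', pops for each 'b'
Number of a's = 8
Number of b's = 3
8 != 3 -> Reject

0


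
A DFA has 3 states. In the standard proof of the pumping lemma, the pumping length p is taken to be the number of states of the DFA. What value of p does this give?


Pumping lemma for regular languages (standard proof):
Take p = |Q|, the number of DFA states.
Any string of length >= |Q| passes through |Q|+1 states while reading its first |Q| symbols,
so by pigeonhole some state repeats, giving the loop that can be pumped.
Here |Q| = 3
Therefore the proof uses p = 3

3


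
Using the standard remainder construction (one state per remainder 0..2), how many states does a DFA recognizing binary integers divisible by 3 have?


Divisibility by 3 is tracked via the remainder mod 3: 0, 1, ..., 2
The construction assigns one state to each remainder
Number of remainders = 3

3


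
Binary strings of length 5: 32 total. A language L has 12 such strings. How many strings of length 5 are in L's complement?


Alphabet: {0,1}
String length: 5
Total strings of length 5 = 2^5 = 32
Strings in L = 12
Complement = total - |L|
= 32 - 12
= 20

20


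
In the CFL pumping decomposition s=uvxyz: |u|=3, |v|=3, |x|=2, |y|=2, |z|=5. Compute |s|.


|s| = |u| + |v| + |x| + |y| + |z|
= 3 + 3 + 2 + 2 + 5
= 6 + 2 + 7
= 8 + 7
= 15

15


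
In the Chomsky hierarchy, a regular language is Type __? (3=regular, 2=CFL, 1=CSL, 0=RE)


Chomsky hierarchy levels:
  Type 3: Regular (DFA/NFA/regex)
  Type 2: Context-free (PDA)
  Type 1: Context-sensitive
  Type 0: Recursively enumerable (TM)
'regular' corresponds to Type 3

3


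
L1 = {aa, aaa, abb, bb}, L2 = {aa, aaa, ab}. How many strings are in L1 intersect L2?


L1 = {aa, aaa, abb, bb}
L2 = {aa, aaa, ab}
Checking each string in L1 against L2:
  'aa': in L2? Yes
  'aaa': in L2? Yes
  'abb': in L2? No
  'bb': in L2? No
Intersection = {aa, aaa}
|L1 ∩ L2| = 2

2


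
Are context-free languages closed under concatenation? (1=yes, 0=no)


CFL closure properties:
  Closed under: union, concatenation, Kleene star
  NOT closed under: intersection, complement
Operation 'concatenation' is in closed list -> Yes (closed)

1


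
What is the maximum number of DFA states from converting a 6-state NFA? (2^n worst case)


NFA has 6 states
Subset construction: each DFA state = subset of NFA states
Maximum subsets = 2^6
2^6 = 64

64


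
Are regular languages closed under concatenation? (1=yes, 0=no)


Regular languages are closed under:
- Union (DFA product construction)
- Intersection (DFA product construction)
- Complement (swap accept/reject states)
- Concatenation (NFA construction)
- Kleene star (NFA construction)
concatenation is in this list
Therefore: closed

1


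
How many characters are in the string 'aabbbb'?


String: 'aabbbb'
Counting characters:
  'a' appears 2 time(s)
  'b' appears 4 time(s)
Total length = 2 + 4 = 6

6


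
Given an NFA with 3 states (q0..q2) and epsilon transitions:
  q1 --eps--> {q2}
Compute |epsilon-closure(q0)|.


Starting from q0
Initialize closure = {q0}
q0 has no outgoing epsilon transitions -> nothing to add
Final closure: {q0}
Size = 1

1


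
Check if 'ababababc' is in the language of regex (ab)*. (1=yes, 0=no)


Pattern: (ab)*
String: 'ababababc'
Pattern requires: zero or more repetitions of 'ab'
Length 9 is odd -> cannot be (ab)* -> no match
Result: 0

0


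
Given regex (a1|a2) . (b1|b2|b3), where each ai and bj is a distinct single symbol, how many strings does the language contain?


First group: 2 alternatives
Second group: 3 alternatives
Concatenation: each choice from group 1 pairs with each from group 2
Total = 2 x 3 = 6

6


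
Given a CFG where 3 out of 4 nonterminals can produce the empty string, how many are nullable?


Nonterminals: {S, A, B, C}
A nonterminal is nullable if it can derive epsilon
Counting nullable nonterminals: 3
Total nullable = 3

3


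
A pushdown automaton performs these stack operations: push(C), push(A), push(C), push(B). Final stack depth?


Tracing stack operations:
  push(C) -> stack = [C], depth=1
  push(A) -> stack = [C,A], depth=2
  push(C) -> stack = [C,A,C], depth=3
  push(B) -> stack = [C,A,C,B], depth=4
Final depth = 4

4
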